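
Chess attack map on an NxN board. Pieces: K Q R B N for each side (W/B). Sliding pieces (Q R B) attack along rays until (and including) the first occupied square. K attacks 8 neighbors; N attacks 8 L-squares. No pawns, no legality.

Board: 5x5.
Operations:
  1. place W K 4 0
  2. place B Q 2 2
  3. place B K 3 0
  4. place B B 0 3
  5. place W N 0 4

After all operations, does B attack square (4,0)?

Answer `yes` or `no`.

Op 1: place WK@(4,0)
Op 2: place BQ@(2,2)
Op 3: place BK@(3,0)
Op 4: place BB@(0,3)
Op 5: place WN@(0,4)
Per-piece attacks for B:
  BB@(0,3): attacks (1,4) (1,2) (2,1) (3,0) [ray(1,-1) blocked at (3,0)]
  BQ@(2,2): attacks (2,3) (2,4) (2,1) (2,0) (3,2) (4,2) (1,2) (0,2) (3,3) (4,4) (3,1) (4,0) (1,3) (0,4) (1,1) (0,0) [ray(1,-1) blocked at (4,0); ray(-1,1) blocked at (0,4)]
  BK@(3,0): attacks (3,1) (4,0) (2,0) (4,1) (2,1)
B attacks (4,0): yes

Answer: yes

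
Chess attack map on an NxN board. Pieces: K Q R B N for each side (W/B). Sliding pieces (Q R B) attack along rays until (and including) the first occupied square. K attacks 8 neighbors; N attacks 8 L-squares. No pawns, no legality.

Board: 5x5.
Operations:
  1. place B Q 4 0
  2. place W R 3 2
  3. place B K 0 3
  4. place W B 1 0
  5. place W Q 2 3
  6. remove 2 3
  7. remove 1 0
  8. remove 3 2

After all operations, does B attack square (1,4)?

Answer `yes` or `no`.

Op 1: place BQ@(4,0)
Op 2: place WR@(3,2)
Op 3: place BK@(0,3)
Op 4: place WB@(1,0)
Op 5: place WQ@(2,3)
Op 6: remove (2,3)
Op 7: remove (1,0)
Op 8: remove (3,2)
Per-piece attacks for B:
  BK@(0,3): attacks (0,4) (0,2) (1,3) (1,4) (1,2)
  BQ@(4,0): attacks (4,1) (4,2) (4,3) (4,4) (3,0) (2,0) (1,0) (0,0) (3,1) (2,2) (1,3) (0,4)
B attacks (1,4): yes

Answer: yes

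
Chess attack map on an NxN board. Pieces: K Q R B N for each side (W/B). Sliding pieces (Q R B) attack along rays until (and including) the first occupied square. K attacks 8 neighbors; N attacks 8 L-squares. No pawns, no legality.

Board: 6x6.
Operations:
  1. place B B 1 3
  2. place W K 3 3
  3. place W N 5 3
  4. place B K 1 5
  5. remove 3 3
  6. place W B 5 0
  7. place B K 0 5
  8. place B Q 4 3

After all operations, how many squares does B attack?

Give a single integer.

Answer: 25

Derivation:
Op 1: place BB@(1,3)
Op 2: place WK@(3,3)
Op 3: place WN@(5,3)
Op 4: place BK@(1,5)
Op 5: remove (3,3)
Op 6: place WB@(5,0)
Op 7: place BK@(0,5)
Op 8: place BQ@(4,3)
Per-piece attacks for B:
  BK@(0,5): attacks (0,4) (1,5) (1,4)
  BB@(1,3): attacks (2,4) (3,5) (2,2) (3,1) (4,0) (0,4) (0,2)
  BK@(1,5): attacks (1,4) (2,5) (0,5) (2,4) (0,4)
  BQ@(4,3): attacks (4,4) (4,5) (4,2) (4,1) (4,0) (5,3) (3,3) (2,3) (1,3) (5,4) (5,2) (3,4) (2,5) (3,2) (2,1) (1,0) [ray(1,0) blocked at (5,3); ray(-1,0) blocked at (1,3)]
Union (25 distinct): (0,2) (0,4) (0,5) (1,0) (1,3) (1,4) (1,5) (2,1) (2,2) (2,3) (2,4) (2,5) (3,1) (3,2) (3,3) (3,4) (3,5) (4,0) (4,1) (4,2) (4,4) (4,5) (5,2) (5,3) (5,4)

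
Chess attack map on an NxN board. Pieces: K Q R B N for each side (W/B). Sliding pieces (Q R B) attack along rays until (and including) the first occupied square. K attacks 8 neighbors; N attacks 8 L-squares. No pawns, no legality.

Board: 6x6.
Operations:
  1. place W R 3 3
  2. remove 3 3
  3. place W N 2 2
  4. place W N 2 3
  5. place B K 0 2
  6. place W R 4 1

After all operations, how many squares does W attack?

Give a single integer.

Answer: 20

Derivation:
Op 1: place WR@(3,3)
Op 2: remove (3,3)
Op 3: place WN@(2,2)
Op 4: place WN@(2,3)
Op 5: place BK@(0,2)
Op 6: place WR@(4,1)
Per-piece attacks for W:
  WN@(2,2): attacks (3,4) (4,3) (1,4) (0,3) (3,0) (4,1) (1,0) (0,1)
  WN@(2,3): attacks (3,5) (4,4) (1,5) (0,4) (3,1) (4,2) (1,1) (0,2)
  WR@(4,1): attacks (4,2) (4,3) (4,4) (4,5) (4,0) (5,1) (3,1) (2,1) (1,1) (0,1)
Union (20 distinct): (0,1) (0,2) (0,3) (0,4) (1,0) (1,1) (1,4) (1,5) (2,1) (3,0) (3,1) (3,4) (3,5) (4,0) (4,1) (4,2) (4,3) (4,4) (4,5) (5,1)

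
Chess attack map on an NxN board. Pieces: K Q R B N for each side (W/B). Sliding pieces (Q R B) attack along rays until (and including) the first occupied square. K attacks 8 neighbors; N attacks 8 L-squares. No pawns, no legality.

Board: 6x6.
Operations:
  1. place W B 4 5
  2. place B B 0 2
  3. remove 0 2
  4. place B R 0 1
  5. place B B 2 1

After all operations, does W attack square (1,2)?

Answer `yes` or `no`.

Op 1: place WB@(4,5)
Op 2: place BB@(0,2)
Op 3: remove (0,2)
Op 4: place BR@(0,1)
Op 5: place BB@(2,1)
Per-piece attacks for W:
  WB@(4,5): attacks (5,4) (3,4) (2,3) (1,2) (0,1) [ray(-1,-1) blocked at (0,1)]
W attacks (1,2): yes

Answer: yes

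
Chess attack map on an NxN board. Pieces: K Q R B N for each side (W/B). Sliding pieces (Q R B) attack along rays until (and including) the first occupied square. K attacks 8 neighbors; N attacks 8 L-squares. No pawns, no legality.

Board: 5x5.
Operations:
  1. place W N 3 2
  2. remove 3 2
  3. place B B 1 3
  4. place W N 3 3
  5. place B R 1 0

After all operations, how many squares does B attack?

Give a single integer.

Op 1: place WN@(3,2)
Op 2: remove (3,2)
Op 3: place BB@(1,3)
Op 4: place WN@(3,3)
Op 5: place BR@(1,0)
Per-piece attacks for B:
  BR@(1,0): attacks (1,1) (1,2) (1,3) (2,0) (3,0) (4,0) (0,0) [ray(0,1) blocked at (1,3)]
  BB@(1,3): attacks (2,4) (2,2) (3,1) (4,0) (0,4) (0,2)
Union (12 distinct): (0,0) (0,2) (0,4) (1,1) (1,2) (1,3) (2,0) (2,2) (2,4) (3,0) (3,1) (4,0)

Answer: 12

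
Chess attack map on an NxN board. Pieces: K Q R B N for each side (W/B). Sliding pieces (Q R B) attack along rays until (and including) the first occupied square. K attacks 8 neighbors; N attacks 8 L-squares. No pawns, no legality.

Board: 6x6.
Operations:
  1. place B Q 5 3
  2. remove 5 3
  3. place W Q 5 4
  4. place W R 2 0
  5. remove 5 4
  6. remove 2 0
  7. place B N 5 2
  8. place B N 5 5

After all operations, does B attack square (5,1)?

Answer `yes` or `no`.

Answer: no

Derivation:
Op 1: place BQ@(5,3)
Op 2: remove (5,3)
Op 3: place WQ@(5,4)
Op 4: place WR@(2,0)
Op 5: remove (5,4)
Op 6: remove (2,0)
Op 7: place BN@(5,2)
Op 8: place BN@(5,5)
Per-piece attacks for B:
  BN@(5,2): attacks (4,4) (3,3) (4,0) (3,1)
  BN@(5,5): attacks (4,3) (3,4)
B attacks (5,1): no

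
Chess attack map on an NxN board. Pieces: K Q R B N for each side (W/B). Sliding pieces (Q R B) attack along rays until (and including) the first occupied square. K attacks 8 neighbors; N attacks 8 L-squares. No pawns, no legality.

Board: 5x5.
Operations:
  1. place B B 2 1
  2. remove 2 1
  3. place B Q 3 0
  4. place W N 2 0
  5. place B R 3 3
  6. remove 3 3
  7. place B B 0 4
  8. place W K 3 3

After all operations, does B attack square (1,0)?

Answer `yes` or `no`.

Op 1: place BB@(2,1)
Op 2: remove (2,1)
Op 3: place BQ@(3,0)
Op 4: place WN@(2,0)
Op 5: place BR@(3,3)
Op 6: remove (3,3)
Op 7: place BB@(0,4)
Op 8: place WK@(3,3)
Per-piece attacks for B:
  BB@(0,4): attacks (1,3) (2,2) (3,1) (4,0)
  BQ@(3,0): attacks (3,1) (3,2) (3,3) (4,0) (2,0) (4,1) (2,1) (1,2) (0,3) [ray(0,1) blocked at (3,3); ray(-1,0) blocked at (2,0)]
B attacks (1,0): no

Answer: no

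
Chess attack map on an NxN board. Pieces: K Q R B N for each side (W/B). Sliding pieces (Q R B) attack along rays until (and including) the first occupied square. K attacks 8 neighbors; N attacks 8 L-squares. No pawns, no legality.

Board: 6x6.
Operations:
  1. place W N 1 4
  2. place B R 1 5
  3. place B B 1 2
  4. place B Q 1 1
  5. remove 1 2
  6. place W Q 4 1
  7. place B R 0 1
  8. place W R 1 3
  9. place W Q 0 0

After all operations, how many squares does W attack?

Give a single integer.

Op 1: place WN@(1,4)
Op 2: place BR@(1,5)
Op 3: place BB@(1,2)
Op 4: place BQ@(1,1)
Op 5: remove (1,2)
Op 6: place WQ@(4,1)
Op 7: place BR@(0,1)
Op 8: place WR@(1,3)
Op 9: place WQ@(0,0)
Per-piece attacks for W:
  WQ@(0,0): attacks (0,1) (1,0) (2,0) (3,0) (4,0) (5,0) (1,1) [ray(0,1) blocked at (0,1); ray(1,1) blocked at (1,1)]
  WR@(1,3): attacks (1,4) (1,2) (1,1) (2,3) (3,3) (4,3) (5,3) (0,3) [ray(0,1) blocked at (1,4); ray(0,-1) blocked at (1,1)]
  WN@(1,4): attacks (3,5) (2,2) (3,3) (0,2)
  WQ@(4,1): attacks (4,2) (4,3) (4,4) (4,5) (4,0) (5,1) (3,1) (2,1) (1,1) (5,2) (5,0) (3,2) (2,3) (1,4) (3,0) [ray(-1,0) blocked at (1,1); ray(-1,1) blocked at (1,4)]
Union (25 distinct): (0,1) (0,2) (0,3) (1,0) (1,1) (1,2) (1,4) (2,0) (2,1) (2,2) (2,3) (3,0) (3,1) (3,2) (3,3) (3,5) (4,0) (4,2) (4,3) (4,4) (4,5) (5,0) (5,1) (5,2) (5,3)

Answer: 25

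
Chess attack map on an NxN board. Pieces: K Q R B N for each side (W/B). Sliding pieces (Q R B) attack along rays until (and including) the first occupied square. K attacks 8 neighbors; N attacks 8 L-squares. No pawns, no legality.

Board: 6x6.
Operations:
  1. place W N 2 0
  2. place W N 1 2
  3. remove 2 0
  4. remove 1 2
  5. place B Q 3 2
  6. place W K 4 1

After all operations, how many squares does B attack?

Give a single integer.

Answer: 18

Derivation:
Op 1: place WN@(2,0)
Op 2: place WN@(1,2)
Op 3: remove (2,0)
Op 4: remove (1,2)
Op 5: place BQ@(3,2)
Op 6: place WK@(4,1)
Per-piece attacks for B:
  BQ@(3,2): attacks (3,3) (3,4) (3,5) (3,1) (3,0) (4,2) (5,2) (2,2) (1,2) (0,2) (4,3) (5,4) (4,1) (2,3) (1,4) (0,5) (2,1) (1,0) [ray(1,-1) blocked at (4,1)]
Union (18 distinct): (0,2) (0,5) (1,0) (1,2) (1,4) (2,1) (2,2) (2,3) (3,0) (3,1) (3,3) (3,4) (3,5) (4,1) (4,2) (4,3) (5,2) (5,4)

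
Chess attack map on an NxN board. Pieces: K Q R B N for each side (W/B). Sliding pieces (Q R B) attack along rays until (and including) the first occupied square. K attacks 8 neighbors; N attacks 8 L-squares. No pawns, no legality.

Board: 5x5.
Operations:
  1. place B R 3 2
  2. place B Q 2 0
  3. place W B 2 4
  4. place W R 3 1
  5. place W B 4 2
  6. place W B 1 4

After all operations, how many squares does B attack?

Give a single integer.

Op 1: place BR@(3,2)
Op 2: place BQ@(2,0)
Op 3: place WB@(2,4)
Op 4: place WR@(3,1)
Op 5: place WB@(4,2)
Op 6: place WB@(1,4)
Per-piece attacks for B:
  BQ@(2,0): attacks (2,1) (2,2) (2,3) (2,4) (3,0) (4,0) (1,0) (0,0) (3,1) (1,1) (0,2) [ray(0,1) blocked at (2,4); ray(1,1) blocked at (3,1)]
  BR@(3,2): attacks (3,3) (3,4) (3,1) (4,2) (2,2) (1,2) (0,2) [ray(0,-1) blocked at (3,1); ray(1,0) blocked at (4,2)]
Union (15 distinct): (0,0) (0,2) (1,0) (1,1) (1,2) (2,1) (2,2) (2,3) (2,4) (3,0) (3,1) (3,3) (3,4) (4,0) (4,2)

Answer: 15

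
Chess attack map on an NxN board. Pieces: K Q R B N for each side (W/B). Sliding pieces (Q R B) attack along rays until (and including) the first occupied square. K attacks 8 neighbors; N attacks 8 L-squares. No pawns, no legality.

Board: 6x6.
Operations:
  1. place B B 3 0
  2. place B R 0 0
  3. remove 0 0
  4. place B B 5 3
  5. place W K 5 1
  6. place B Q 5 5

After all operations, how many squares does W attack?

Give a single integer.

Op 1: place BB@(3,0)
Op 2: place BR@(0,0)
Op 3: remove (0,0)
Op 4: place BB@(5,3)
Op 5: place WK@(5,1)
Op 6: place BQ@(5,5)
Per-piece attacks for W:
  WK@(5,1): attacks (5,2) (5,0) (4,1) (4,2) (4,0)
Union (5 distinct): (4,0) (4,1) (4,2) (5,0) (5,2)

Answer: 5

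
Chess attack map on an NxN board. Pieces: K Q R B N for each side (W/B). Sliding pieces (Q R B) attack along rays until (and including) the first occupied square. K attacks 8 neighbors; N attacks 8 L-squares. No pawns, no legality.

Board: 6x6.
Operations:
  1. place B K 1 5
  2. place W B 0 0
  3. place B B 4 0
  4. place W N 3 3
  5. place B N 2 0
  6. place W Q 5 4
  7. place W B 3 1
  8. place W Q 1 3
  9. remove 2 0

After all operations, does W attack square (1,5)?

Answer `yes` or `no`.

Op 1: place BK@(1,5)
Op 2: place WB@(0,0)
Op 3: place BB@(4,0)
Op 4: place WN@(3,3)
Op 5: place BN@(2,0)
Op 6: place WQ@(5,4)
Op 7: place WB@(3,1)
Op 8: place WQ@(1,3)
Op 9: remove (2,0)
Per-piece attacks for W:
  WB@(0,0): attacks (1,1) (2,2) (3,3) [ray(1,1) blocked at (3,3)]
  WQ@(1,3): attacks (1,4) (1,5) (1,2) (1,1) (1,0) (2,3) (3,3) (0,3) (2,4) (3,5) (2,2) (3,1) (0,4) (0,2) [ray(0,1) blocked at (1,5); ray(1,0) blocked at (3,3); ray(1,-1) blocked at (3,1)]
  WB@(3,1): attacks (4,2) (5,3) (4,0) (2,2) (1,3) (2,0) [ray(1,-1) blocked at (4,0); ray(-1,1) blocked at (1,3)]
  WN@(3,3): attacks (4,5) (5,4) (2,5) (1,4) (4,1) (5,2) (2,1) (1,2)
  WQ@(5,4): attacks (5,5) (5,3) (5,2) (5,1) (5,0) (4,4) (3,4) (2,4) (1,4) (0,4) (4,5) (4,3) (3,2) (2,1) (1,0)
W attacks (1,5): yes

Answer: yes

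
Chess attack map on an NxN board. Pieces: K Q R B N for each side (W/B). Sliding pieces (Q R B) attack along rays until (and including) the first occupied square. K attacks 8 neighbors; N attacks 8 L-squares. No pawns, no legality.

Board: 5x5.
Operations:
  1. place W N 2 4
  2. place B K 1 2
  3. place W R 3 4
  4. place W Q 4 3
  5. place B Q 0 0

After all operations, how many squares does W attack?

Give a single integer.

Answer: 17

Derivation:
Op 1: place WN@(2,4)
Op 2: place BK@(1,2)
Op 3: place WR@(3,4)
Op 4: place WQ@(4,3)
Op 5: place BQ@(0,0)
Per-piece attacks for W:
  WN@(2,4): attacks (3,2) (4,3) (1,2) (0,3)
  WR@(3,4): attacks (3,3) (3,2) (3,1) (3,0) (4,4) (2,4) [ray(-1,0) blocked at (2,4)]
  WQ@(4,3): attacks (4,4) (4,2) (4,1) (4,0) (3,3) (2,3) (1,3) (0,3) (3,4) (3,2) (2,1) (1,0) [ray(-1,1) blocked at (3,4)]
Union (17 distinct): (0,3) (1,0) (1,2) (1,3) (2,1) (2,3) (2,4) (3,0) (3,1) (3,2) (3,3) (3,4) (4,0) (4,1) (4,2) (4,3) (4,4)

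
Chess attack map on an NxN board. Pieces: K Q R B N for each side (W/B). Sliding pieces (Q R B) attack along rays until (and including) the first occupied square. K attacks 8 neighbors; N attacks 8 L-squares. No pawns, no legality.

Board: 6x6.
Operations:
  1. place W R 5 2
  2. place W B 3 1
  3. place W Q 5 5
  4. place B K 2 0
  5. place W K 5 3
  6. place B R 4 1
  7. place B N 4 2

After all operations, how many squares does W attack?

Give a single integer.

Answer: 21

Derivation:
Op 1: place WR@(5,2)
Op 2: place WB@(3,1)
Op 3: place WQ@(5,5)
Op 4: place BK@(2,0)
Op 5: place WK@(5,3)
Op 6: place BR@(4,1)
Op 7: place BN@(4,2)
Per-piece attacks for W:
  WB@(3,1): attacks (4,2) (4,0) (2,2) (1,3) (0,4) (2,0) [ray(1,1) blocked at (4,2); ray(-1,-1) blocked at (2,0)]
  WR@(5,2): attacks (5,3) (5,1) (5,0) (4,2) [ray(0,1) blocked at (5,3); ray(-1,0) blocked at (4,2)]
  WK@(5,3): attacks (5,4) (5,2) (4,3) (4,4) (4,2)
  WQ@(5,5): attacks (5,4) (5,3) (4,5) (3,5) (2,5) (1,5) (0,5) (4,4) (3,3) (2,2) (1,1) (0,0) [ray(0,-1) blocked at (5,3)]
Union (21 distinct): (0,0) (0,4) (0,5) (1,1) (1,3) (1,5) (2,0) (2,2) (2,5) (3,3) (3,5) (4,0) (4,2) (4,3) (4,4) (4,5) (5,0) (5,1) (5,2) (5,3) (5,4)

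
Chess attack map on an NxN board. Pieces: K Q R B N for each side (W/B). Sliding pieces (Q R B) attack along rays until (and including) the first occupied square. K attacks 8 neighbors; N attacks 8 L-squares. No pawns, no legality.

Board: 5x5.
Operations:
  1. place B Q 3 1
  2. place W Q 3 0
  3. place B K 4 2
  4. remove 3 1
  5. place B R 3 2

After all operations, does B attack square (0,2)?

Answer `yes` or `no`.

Answer: yes

Derivation:
Op 1: place BQ@(3,1)
Op 2: place WQ@(3,0)
Op 3: place BK@(4,2)
Op 4: remove (3,1)
Op 5: place BR@(3,2)
Per-piece attacks for B:
  BR@(3,2): attacks (3,3) (3,4) (3,1) (3,0) (4,2) (2,2) (1,2) (0,2) [ray(0,-1) blocked at (3,0); ray(1,0) blocked at (4,2)]
  BK@(4,2): attacks (4,3) (4,1) (3,2) (3,3) (3,1)
B attacks (0,2): yes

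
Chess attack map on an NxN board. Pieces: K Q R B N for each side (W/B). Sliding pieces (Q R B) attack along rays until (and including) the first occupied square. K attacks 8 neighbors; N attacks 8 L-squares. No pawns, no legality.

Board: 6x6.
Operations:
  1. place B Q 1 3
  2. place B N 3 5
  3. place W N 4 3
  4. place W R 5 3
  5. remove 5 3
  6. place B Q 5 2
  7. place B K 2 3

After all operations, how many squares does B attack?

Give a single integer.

Answer: 27

Derivation:
Op 1: place BQ@(1,3)
Op 2: place BN@(3,5)
Op 3: place WN@(4,3)
Op 4: place WR@(5,3)
Op 5: remove (5,3)
Op 6: place BQ@(5,2)
Op 7: place BK@(2,3)
Per-piece attacks for B:
  BQ@(1,3): attacks (1,4) (1,5) (1,2) (1,1) (1,0) (2,3) (0,3) (2,4) (3,5) (2,2) (3,1) (4,0) (0,4) (0,2) [ray(1,0) blocked at (2,3); ray(1,1) blocked at (3,5)]
  BK@(2,3): attacks (2,4) (2,2) (3,3) (1,3) (3,4) (3,2) (1,4) (1,2)
  BN@(3,5): attacks (4,3) (5,4) (2,3) (1,4)
  BQ@(5,2): attacks (5,3) (5,4) (5,5) (5,1) (5,0) (4,2) (3,2) (2,2) (1,2) (0,2) (4,3) (4,1) (3,0) [ray(-1,1) blocked at (4,3)]
Union (27 distinct): (0,2) (0,3) (0,4) (1,0) (1,1) (1,2) (1,3) (1,4) (1,5) (2,2) (2,3) (2,4) (3,0) (3,1) (3,2) (3,3) (3,4) (3,5) (4,0) (4,1) (4,2) (4,3) (5,0) (5,1) (5,3) (5,4) (5,5)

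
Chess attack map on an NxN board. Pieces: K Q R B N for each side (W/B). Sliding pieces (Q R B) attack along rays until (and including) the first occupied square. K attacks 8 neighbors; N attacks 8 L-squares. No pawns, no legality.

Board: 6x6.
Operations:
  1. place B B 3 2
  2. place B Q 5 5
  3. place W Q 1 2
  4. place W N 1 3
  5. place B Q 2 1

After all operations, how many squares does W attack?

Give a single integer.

Op 1: place BB@(3,2)
Op 2: place BQ@(5,5)
Op 3: place WQ@(1,2)
Op 4: place WN@(1,3)
Op 5: place BQ@(2,1)
Per-piece attacks for W:
  WQ@(1,2): attacks (1,3) (1,1) (1,0) (2,2) (3,2) (0,2) (2,3) (3,4) (4,5) (2,1) (0,3) (0,1) [ray(0,1) blocked at (1,3); ray(1,0) blocked at (3,2); ray(1,-1) blocked at (2,1)]
  WN@(1,3): attacks (2,5) (3,4) (0,5) (2,1) (3,2) (0,1)
Union (14 distinct): (0,1) (0,2) (0,3) (0,5) (1,0) (1,1) (1,3) (2,1) (2,2) (2,3) (2,5) (3,2) (3,4) (4,5)

Answer: 14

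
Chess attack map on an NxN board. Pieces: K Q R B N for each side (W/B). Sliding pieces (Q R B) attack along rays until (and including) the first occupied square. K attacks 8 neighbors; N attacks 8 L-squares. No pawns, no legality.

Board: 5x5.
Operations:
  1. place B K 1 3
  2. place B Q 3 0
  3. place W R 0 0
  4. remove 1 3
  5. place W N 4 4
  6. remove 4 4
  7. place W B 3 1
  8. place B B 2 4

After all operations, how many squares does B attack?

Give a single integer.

Answer: 13

Derivation:
Op 1: place BK@(1,3)
Op 2: place BQ@(3,0)
Op 3: place WR@(0,0)
Op 4: remove (1,3)
Op 5: place WN@(4,4)
Op 6: remove (4,4)
Op 7: place WB@(3,1)
Op 8: place BB@(2,4)
Per-piece attacks for B:
  BB@(2,4): attacks (3,3) (4,2) (1,3) (0,2)
  BQ@(3,0): attacks (3,1) (4,0) (2,0) (1,0) (0,0) (4,1) (2,1) (1,2) (0,3) [ray(0,1) blocked at (3,1); ray(-1,0) blocked at (0,0)]
Union (13 distinct): (0,0) (0,2) (0,3) (1,0) (1,2) (1,3) (2,0) (2,1) (3,1) (3,3) (4,0) (4,1) (4,2)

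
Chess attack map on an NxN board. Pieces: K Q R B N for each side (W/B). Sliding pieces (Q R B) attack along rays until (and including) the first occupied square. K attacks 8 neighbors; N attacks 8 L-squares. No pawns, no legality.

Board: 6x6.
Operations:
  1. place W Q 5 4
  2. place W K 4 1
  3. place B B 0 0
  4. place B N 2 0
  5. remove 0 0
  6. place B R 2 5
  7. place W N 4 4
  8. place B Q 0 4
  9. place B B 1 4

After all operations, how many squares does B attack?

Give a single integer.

Op 1: place WQ@(5,4)
Op 2: place WK@(4,1)
Op 3: place BB@(0,0)
Op 4: place BN@(2,0)
Op 5: remove (0,0)
Op 6: place BR@(2,5)
Op 7: place WN@(4,4)
Op 8: place BQ@(0,4)
Op 9: place BB@(1,4)
Per-piece attacks for B:
  BQ@(0,4): attacks (0,5) (0,3) (0,2) (0,1) (0,0) (1,4) (1,5) (1,3) (2,2) (3,1) (4,0) [ray(1,0) blocked at (1,4)]
  BB@(1,4): attacks (2,5) (2,3) (3,2) (4,1) (0,5) (0,3) [ray(1,1) blocked at (2,5); ray(1,-1) blocked at (4,1)]
  BN@(2,0): attacks (3,2) (4,1) (1,2) (0,1)
  BR@(2,5): attacks (2,4) (2,3) (2,2) (2,1) (2,0) (3,5) (4,5) (5,5) (1,5) (0,5) [ray(0,-1) blocked at (2,0)]
Union (22 distinct): (0,0) (0,1) (0,2) (0,3) (0,5) (1,2) (1,3) (1,4) (1,5) (2,0) (2,1) (2,2) (2,3) (2,4) (2,5) (3,1) (3,2) (3,5) (4,0) (4,1) (4,5) (5,5)

Answer: 22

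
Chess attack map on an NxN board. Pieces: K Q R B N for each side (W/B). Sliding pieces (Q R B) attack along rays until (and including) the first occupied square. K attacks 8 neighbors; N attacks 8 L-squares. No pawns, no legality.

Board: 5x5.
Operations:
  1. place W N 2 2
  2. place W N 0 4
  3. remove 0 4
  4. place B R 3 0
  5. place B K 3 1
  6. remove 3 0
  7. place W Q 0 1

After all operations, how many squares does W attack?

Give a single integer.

Answer: 16

Derivation:
Op 1: place WN@(2,2)
Op 2: place WN@(0,4)
Op 3: remove (0,4)
Op 4: place BR@(3,0)
Op 5: place BK@(3,1)
Op 6: remove (3,0)
Op 7: place WQ@(0,1)
Per-piece attacks for W:
  WQ@(0,1): attacks (0,2) (0,3) (0,4) (0,0) (1,1) (2,1) (3,1) (1,2) (2,3) (3,4) (1,0) [ray(1,0) blocked at (3,1)]
  WN@(2,2): attacks (3,4) (4,3) (1,4) (0,3) (3,0) (4,1) (1,0) (0,1)
Union (16 distinct): (0,0) (0,1) (0,2) (0,3) (0,4) (1,0) (1,1) (1,2) (1,4) (2,1) (2,3) (3,0) (3,1) (3,4) (4,1) (4,3)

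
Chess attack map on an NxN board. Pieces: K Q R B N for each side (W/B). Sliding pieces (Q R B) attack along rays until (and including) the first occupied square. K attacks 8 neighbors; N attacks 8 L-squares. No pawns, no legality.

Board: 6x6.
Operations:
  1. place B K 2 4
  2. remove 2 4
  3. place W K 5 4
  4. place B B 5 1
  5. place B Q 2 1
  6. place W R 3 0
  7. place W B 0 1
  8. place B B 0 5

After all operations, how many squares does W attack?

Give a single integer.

Op 1: place BK@(2,4)
Op 2: remove (2,4)
Op 3: place WK@(5,4)
Op 4: place BB@(5,1)
Op 5: place BQ@(2,1)
Op 6: place WR@(3,0)
Op 7: place WB@(0,1)
Op 8: place BB@(0,5)
Per-piece attacks for W:
  WB@(0,1): attacks (1,2) (2,3) (3,4) (4,5) (1,0)
  WR@(3,0): attacks (3,1) (3,2) (3,3) (3,4) (3,5) (4,0) (5,0) (2,0) (1,0) (0,0)
  WK@(5,4): attacks (5,5) (5,3) (4,4) (4,5) (4,3)
Union (17 distinct): (0,0) (1,0) (1,2) (2,0) (2,3) (3,1) (3,2) (3,3) (3,4) (3,5) (4,0) (4,3) (4,4) (4,5) (5,0) (5,3) (5,5)

Answer: 17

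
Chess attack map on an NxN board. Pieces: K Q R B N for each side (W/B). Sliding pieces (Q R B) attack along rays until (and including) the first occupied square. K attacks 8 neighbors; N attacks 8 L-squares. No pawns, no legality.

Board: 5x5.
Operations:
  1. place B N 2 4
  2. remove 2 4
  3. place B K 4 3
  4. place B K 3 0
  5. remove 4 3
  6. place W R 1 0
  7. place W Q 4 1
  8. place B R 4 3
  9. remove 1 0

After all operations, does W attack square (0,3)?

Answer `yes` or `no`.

Answer: no

Derivation:
Op 1: place BN@(2,4)
Op 2: remove (2,4)
Op 3: place BK@(4,3)
Op 4: place BK@(3,0)
Op 5: remove (4,3)
Op 6: place WR@(1,0)
Op 7: place WQ@(4,1)
Op 8: place BR@(4,3)
Op 9: remove (1,0)
Per-piece attacks for W:
  WQ@(4,1): attacks (4,2) (4,3) (4,0) (3,1) (2,1) (1,1) (0,1) (3,2) (2,3) (1,4) (3,0) [ray(0,1) blocked at (4,3); ray(-1,-1) blocked at (3,0)]
W attacks (0,3): no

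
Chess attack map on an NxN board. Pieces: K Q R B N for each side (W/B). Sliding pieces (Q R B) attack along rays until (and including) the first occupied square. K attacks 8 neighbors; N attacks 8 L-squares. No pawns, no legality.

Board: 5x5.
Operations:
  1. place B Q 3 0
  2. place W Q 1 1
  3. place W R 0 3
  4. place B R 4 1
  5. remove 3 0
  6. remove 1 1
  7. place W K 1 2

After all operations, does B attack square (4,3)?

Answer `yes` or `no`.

Answer: yes

Derivation:
Op 1: place BQ@(3,0)
Op 2: place WQ@(1,1)
Op 3: place WR@(0,3)
Op 4: place BR@(4,1)
Op 5: remove (3,0)
Op 6: remove (1,1)
Op 7: place WK@(1,2)
Per-piece attacks for B:
  BR@(4,1): attacks (4,2) (4,3) (4,4) (4,0) (3,1) (2,1) (1,1) (0,1)
B attacks (4,3): yes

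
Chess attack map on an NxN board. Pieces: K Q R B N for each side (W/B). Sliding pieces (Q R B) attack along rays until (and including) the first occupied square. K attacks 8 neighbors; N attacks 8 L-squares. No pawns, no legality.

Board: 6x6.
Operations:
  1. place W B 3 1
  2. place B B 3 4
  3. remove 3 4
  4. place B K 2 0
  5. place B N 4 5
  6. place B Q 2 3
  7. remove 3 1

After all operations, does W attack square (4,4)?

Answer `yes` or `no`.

Op 1: place WB@(3,1)
Op 2: place BB@(3,4)
Op 3: remove (3,4)
Op 4: place BK@(2,0)
Op 5: place BN@(4,5)
Op 6: place BQ@(2,3)
Op 7: remove (3,1)
Per-piece attacks for W:
W attacks (4,4): no

Answer: no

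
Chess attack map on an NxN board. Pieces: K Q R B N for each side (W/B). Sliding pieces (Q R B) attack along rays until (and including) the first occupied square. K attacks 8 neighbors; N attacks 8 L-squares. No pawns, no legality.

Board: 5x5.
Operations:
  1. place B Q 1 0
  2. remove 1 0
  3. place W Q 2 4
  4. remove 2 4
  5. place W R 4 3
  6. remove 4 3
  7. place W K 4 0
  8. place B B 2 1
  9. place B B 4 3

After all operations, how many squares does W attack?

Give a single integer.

Op 1: place BQ@(1,0)
Op 2: remove (1,0)
Op 3: place WQ@(2,4)
Op 4: remove (2,4)
Op 5: place WR@(4,3)
Op 6: remove (4,3)
Op 7: place WK@(4,0)
Op 8: place BB@(2,1)
Op 9: place BB@(4,3)
Per-piece attacks for W:
  WK@(4,0): attacks (4,1) (3,0) (3,1)
Union (3 distinct): (3,0) (3,1) (4,1)

Answer: 3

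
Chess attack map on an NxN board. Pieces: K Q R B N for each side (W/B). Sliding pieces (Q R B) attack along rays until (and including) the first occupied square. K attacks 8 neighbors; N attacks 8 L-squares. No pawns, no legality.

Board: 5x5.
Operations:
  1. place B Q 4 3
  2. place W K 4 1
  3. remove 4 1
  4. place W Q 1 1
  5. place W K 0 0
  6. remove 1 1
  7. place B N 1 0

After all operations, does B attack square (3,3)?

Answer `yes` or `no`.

Op 1: place BQ@(4,3)
Op 2: place WK@(4,1)
Op 3: remove (4,1)
Op 4: place WQ@(1,1)
Op 5: place WK@(0,0)
Op 6: remove (1,1)
Op 7: place BN@(1,0)
Per-piece attacks for B:
  BN@(1,0): attacks (2,2) (3,1) (0,2)
  BQ@(4,3): attacks (4,4) (4,2) (4,1) (4,0) (3,3) (2,3) (1,3) (0,3) (3,4) (3,2) (2,1) (1,0) [ray(-1,-1) blocked at (1,0)]
B attacks (3,3): yes

Answer: yes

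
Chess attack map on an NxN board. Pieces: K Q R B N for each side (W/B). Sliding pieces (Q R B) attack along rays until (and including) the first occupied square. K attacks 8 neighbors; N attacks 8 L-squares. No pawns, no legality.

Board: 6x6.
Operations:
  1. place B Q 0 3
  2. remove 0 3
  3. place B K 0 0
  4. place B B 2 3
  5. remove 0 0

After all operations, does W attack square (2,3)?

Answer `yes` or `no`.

Op 1: place BQ@(0,3)
Op 2: remove (0,3)
Op 3: place BK@(0,0)
Op 4: place BB@(2,3)
Op 5: remove (0,0)
Per-piece attacks for W:
W attacks (2,3): no

Answer: no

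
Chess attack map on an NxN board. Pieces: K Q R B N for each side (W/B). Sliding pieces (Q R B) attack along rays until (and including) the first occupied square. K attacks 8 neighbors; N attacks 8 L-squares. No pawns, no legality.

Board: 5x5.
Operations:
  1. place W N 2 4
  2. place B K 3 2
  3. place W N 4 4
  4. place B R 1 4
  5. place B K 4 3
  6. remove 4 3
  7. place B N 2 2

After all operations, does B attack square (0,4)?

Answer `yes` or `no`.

Answer: yes

Derivation:
Op 1: place WN@(2,4)
Op 2: place BK@(3,2)
Op 3: place WN@(4,4)
Op 4: place BR@(1,4)
Op 5: place BK@(4,3)
Op 6: remove (4,3)
Op 7: place BN@(2,2)
Per-piece attacks for B:
  BR@(1,4): attacks (1,3) (1,2) (1,1) (1,0) (2,4) (0,4) [ray(1,0) blocked at (2,4)]
  BN@(2,2): attacks (3,4) (4,3) (1,4) (0,3) (3,0) (4,1) (1,0) (0,1)
  BK@(3,2): attacks (3,3) (3,1) (4,2) (2,2) (4,3) (4,1) (2,3) (2,1)
B attacks (0,4): yes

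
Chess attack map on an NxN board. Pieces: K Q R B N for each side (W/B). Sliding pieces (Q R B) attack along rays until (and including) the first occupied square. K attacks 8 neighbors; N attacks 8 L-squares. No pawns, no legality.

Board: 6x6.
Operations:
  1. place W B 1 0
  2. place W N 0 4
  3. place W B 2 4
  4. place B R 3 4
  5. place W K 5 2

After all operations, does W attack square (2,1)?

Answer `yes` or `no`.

Answer: yes

Derivation:
Op 1: place WB@(1,0)
Op 2: place WN@(0,4)
Op 3: place WB@(2,4)
Op 4: place BR@(3,4)
Op 5: place WK@(5,2)
Per-piece attacks for W:
  WN@(0,4): attacks (2,5) (1,2) (2,3)
  WB@(1,0): attacks (2,1) (3,2) (4,3) (5,4) (0,1)
  WB@(2,4): attacks (3,5) (3,3) (4,2) (5,1) (1,5) (1,3) (0,2)
  WK@(5,2): attacks (5,3) (5,1) (4,2) (4,3) (4,1)
W attacks (2,1): yes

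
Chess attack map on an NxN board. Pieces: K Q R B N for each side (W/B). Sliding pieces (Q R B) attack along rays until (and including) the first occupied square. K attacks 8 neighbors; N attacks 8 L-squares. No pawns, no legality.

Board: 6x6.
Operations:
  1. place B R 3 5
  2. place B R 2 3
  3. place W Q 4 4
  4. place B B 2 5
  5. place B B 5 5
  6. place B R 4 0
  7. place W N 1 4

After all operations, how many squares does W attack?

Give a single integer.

Op 1: place BR@(3,5)
Op 2: place BR@(2,3)
Op 3: place WQ@(4,4)
Op 4: place BB@(2,5)
Op 5: place BB@(5,5)
Op 6: place BR@(4,0)
Op 7: place WN@(1,4)
Per-piece attacks for W:
  WN@(1,4): attacks (3,5) (2,2) (3,3) (0,2)
  WQ@(4,4): attacks (4,5) (4,3) (4,2) (4,1) (4,0) (5,4) (3,4) (2,4) (1,4) (5,5) (5,3) (3,5) (3,3) (2,2) (1,1) (0,0) [ray(0,-1) blocked at (4,0); ray(-1,0) blocked at (1,4); ray(1,1) blocked at (5,5); ray(-1,1) blocked at (3,5)]
Union (17 distinct): (0,0) (0,2) (1,1) (1,4) (2,2) (2,4) (3,3) (3,4) (3,5) (4,0) (4,1) (4,2) (4,3) (4,5) (5,3) (5,4) (5,5)

Answer: 17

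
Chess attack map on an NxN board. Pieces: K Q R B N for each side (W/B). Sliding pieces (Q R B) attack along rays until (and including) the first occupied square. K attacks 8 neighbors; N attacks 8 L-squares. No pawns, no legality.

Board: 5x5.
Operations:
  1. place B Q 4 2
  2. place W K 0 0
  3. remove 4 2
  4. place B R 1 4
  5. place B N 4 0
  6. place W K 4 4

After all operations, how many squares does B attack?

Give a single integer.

Op 1: place BQ@(4,2)
Op 2: place WK@(0,0)
Op 3: remove (4,2)
Op 4: place BR@(1,4)
Op 5: place BN@(4,0)
Op 6: place WK@(4,4)
Per-piece attacks for B:
  BR@(1,4): attacks (1,3) (1,2) (1,1) (1,0) (2,4) (3,4) (4,4) (0,4) [ray(1,0) blocked at (4,4)]
  BN@(4,0): attacks (3,2) (2,1)
Union (10 distinct): (0,4) (1,0) (1,1) (1,2) (1,3) (2,1) (2,4) (3,2) (3,4) (4,4)

Answer: 10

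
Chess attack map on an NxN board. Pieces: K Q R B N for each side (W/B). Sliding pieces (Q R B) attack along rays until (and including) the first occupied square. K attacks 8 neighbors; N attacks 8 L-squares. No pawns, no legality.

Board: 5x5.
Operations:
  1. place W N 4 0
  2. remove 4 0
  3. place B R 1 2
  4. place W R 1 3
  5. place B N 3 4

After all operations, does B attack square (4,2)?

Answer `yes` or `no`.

Answer: yes

Derivation:
Op 1: place WN@(4,0)
Op 2: remove (4,0)
Op 3: place BR@(1,2)
Op 4: place WR@(1,3)
Op 5: place BN@(3,4)
Per-piece attacks for B:
  BR@(1,2): attacks (1,3) (1,1) (1,0) (2,2) (3,2) (4,2) (0,2) [ray(0,1) blocked at (1,3)]
  BN@(3,4): attacks (4,2) (2,2) (1,3)
B attacks (4,2): yes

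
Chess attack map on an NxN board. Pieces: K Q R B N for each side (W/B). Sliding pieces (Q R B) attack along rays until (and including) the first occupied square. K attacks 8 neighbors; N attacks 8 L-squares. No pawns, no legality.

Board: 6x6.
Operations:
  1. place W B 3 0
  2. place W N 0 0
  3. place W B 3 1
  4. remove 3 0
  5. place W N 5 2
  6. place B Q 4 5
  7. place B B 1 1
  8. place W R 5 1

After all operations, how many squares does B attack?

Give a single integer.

Op 1: place WB@(3,0)
Op 2: place WN@(0,0)
Op 3: place WB@(3,1)
Op 4: remove (3,0)
Op 5: place WN@(5,2)
Op 6: place BQ@(4,5)
Op 7: place BB@(1,1)
Op 8: place WR@(5,1)
Per-piece attacks for B:
  BB@(1,1): attacks (2,2) (3,3) (4,4) (5,5) (2,0) (0,2) (0,0) [ray(-1,-1) blocked at (0,0)]
  BQ@(4,5): attacks (4,4) (4,3) (4,2) (4,1) (4,0) (5,5) (3,5) (2,5) (1,5) (0,5) (5,4) (3,4) (2,3) (1,2) (0,1)
Union (20 distinct): (0,0) (0,1) (0,2) (0,5) (1,2) (1,5) (2,0) (2,2) (2,3) (2,5) (3,3) (3,4) (3,5) (4,0) (4,1) (4,2) (4,3) (4,4) (5,4) (5,5)

Answer: 20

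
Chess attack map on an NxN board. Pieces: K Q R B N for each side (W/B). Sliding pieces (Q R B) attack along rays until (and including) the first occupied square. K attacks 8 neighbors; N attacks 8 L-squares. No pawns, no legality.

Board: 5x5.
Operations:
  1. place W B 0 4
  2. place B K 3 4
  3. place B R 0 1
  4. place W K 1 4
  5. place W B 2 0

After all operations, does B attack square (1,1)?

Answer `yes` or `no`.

Answer: yes

Derivation:
Op 1: place WB@(0,4)
Op 2: place BK@(3,4)
Op 3: place BR@(0,1)
Op 4: place WK@(1,4)
Op 5: place WB@(2,0)
Per-piece attacks for B:
  BR@(0,1): attacks (0,2) (0,3) (0,4) (0,0) (1,1) (2,1) (3,1) (4,1) [ray(0,1) blocked at (0,4)]
  BK@(3,4): attacks (3,3) (4,4) (2,4) (4,3) (2,3)
B attacks (1,1): yes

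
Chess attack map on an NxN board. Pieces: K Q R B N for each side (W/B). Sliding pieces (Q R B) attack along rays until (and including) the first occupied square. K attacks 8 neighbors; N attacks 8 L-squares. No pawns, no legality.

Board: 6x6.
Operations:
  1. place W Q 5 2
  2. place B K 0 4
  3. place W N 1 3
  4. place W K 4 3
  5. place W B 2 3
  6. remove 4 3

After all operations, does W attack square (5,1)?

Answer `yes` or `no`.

Op 1: place WQ@(5,2)
Op 2: place BK@(0,4)
Op 3: place WN@(1,3)
Op 4: place WK@(4,3)
Op 5: place WB@(2,3)
Op 6: remove (4,3)
Per-piece attacks for W:
  WN@(1,3): attacks (2,5) (3,4) (0,5) (2,1) (3,2) (0,1)
  WB@(2,3): attacks (3,4) (4,5) (3,2) (4,1) (5,0) (1,4) (0,5) (1,2) (0,1)
  WQ@(5,2): attacks (5,3) (5,4) (5,5) (5,1) (5,0) (4,2) (3,2) (2,2) (1,2) (0,2) (4,3) (3,4) (2,5) (4,1) (3,0)
W attacks (5,1): yes

Answer: yes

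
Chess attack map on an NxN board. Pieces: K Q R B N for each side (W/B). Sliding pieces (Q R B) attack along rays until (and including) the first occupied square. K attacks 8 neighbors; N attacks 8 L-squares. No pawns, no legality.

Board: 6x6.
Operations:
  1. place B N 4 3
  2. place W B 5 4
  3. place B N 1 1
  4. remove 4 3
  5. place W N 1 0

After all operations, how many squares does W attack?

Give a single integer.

Answer: 8

Derivation:
Op 1: place BN@(4,3)
Op 2: place WB@(5,4)
Op 3: place BN@(1,1)
Op 4: remove (4,3)
Op 5: place WN@(1,0)
Per-piece attacks for W:
  WN@(1,0): attacks (2,2) (3,1) (0,2)
  WB@(5,4): attacks (4,5) (4,3) (3,2) (2,1) (1,0) [ray(-1,-1) blocked at (1,0)]
Union (8 distinct): (0,2) (1,0) (2,1) (2,2) (3,1) (3,2) (4,3) (4,5)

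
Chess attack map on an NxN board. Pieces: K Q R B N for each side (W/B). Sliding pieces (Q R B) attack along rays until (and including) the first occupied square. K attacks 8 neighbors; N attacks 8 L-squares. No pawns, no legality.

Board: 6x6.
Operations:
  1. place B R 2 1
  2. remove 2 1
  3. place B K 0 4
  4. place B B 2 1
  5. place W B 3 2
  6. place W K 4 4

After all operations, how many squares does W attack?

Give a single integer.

Answer: 14

Derivation:
Op 1: place BR@(2,1)
Op 2: remove (2,1)
Op 3: place BK@(0,4)
Op 4: place BB@(2,1)
Op 5: place WB@(3,2)
Op 6: place WK@(4,4)
Per-piece attacks for W:
  WB@(3,2): attacks (4,3) (5,4) (4,1) (5,0) (2,3) (1,4) (0,5) (2,1) [ray(-1,-1) blocked at (2,1)]
  WK@(4,4): attacks (4,5) (4,3) (5,4) (3,4) (5,5) (5,3) (3,5) (3,3)
Union (14 distinct): (0,5) (1,4) (2,1) (2,3) (3,3) (3,4) (3,5) (4,1) (4,3) (4,5) (5,0) (5,3) (5,4) (5,5)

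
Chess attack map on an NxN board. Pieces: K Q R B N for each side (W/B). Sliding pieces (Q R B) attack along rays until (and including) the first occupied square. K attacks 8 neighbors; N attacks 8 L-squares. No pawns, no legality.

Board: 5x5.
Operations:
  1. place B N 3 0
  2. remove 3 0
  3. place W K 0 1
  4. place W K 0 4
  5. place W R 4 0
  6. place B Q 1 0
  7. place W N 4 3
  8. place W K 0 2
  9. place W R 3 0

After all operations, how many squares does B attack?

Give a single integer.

Answer: 11

Derivation:
Op 1: place BN@(3,0)
Op 2: remove (3,0)
Op 3: place WK@(0,1)
Op 4: place WK@(0,4)
Op 5: place WR@(4,0)
Op 6: place BQ@(1,0)
Op 7: place WN@(4,3)
Op 8: place WK@(0,2)
Op 9: place WR@(3,0)
Per-piece attacks for B:
  BQ@(1,0): attacks (1,1) (1,2) (1,3) (1,4) (2,0) (3,0) (0,0) (2,1) (3,2) (4,3) (0,1) [ray(1,0) blocked at (3,0); ray(1,1) blocked at (4,3); ray(-1,1) blocked at (0,1)]
Union (11 distinct): (0,0) (0,1) (1,1) (1,2) (1,3) (1,4) (2,0) (2,1) (3,0) (3,2) (4,3)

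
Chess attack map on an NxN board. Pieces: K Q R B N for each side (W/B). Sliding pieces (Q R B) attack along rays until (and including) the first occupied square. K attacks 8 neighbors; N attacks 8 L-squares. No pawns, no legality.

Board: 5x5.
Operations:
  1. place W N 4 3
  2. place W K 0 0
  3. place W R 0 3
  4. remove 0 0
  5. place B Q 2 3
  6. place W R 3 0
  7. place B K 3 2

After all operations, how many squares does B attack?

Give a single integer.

Answer: 17

Derivation:
Op 1: place WN@(4,3)
Op 2: place WK@(0,0)
Op 3: place WR@(0,3)
Op 4: remove (0,0)
Op 5: place BQ@(2,3)
Op 6: place WR@(3,0)
Op 7: place BK@(3,2)
Per-piece attacks for B:
  BQ@(2,3): attacks (2,4) (2,2) (2,1) (2,0) (3,3) (4,3) (1,3) (0,3) (3,4) (3,2) (1,4) (1,2) (0,1) [ray(1,0) blocked at (4,3); ray(-1,0) blocked at (0,3); ray(1,-1) blocked at (3,2)]
  BK@(3,2): attacks (3,3) (3,1) (4,2) (2,2) (4,3) (4,1) (2,3) (2,1)
Union (17 distinct): (0,1) (0,3) (1,2) (1,3) (1,4) (2,0) (2,1) (2,2) (2,3) (2,4) (3,1) (3,2) (3,3) (3,4) (4,1) (4,2) (4,3)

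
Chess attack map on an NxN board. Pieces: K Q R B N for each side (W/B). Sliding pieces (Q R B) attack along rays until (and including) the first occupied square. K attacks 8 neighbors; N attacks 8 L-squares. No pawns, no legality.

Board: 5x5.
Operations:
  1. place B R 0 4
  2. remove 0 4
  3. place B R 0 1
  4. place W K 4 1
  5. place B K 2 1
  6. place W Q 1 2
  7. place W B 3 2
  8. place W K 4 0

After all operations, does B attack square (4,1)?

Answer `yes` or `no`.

Op 1: place BR@(0,4)
Op 2: remove (0,4)
Op 3: place BR@(0,1)
Op 4: place WK@(4,1)
Op 5: place BK@(2,1)
Op 6: place WQ@(1,2)
Op 7: place WB@(3,2)
Op 8: place WK@(4,0)
Per-piece attacks for B:
  BR@(0,1): attacks (0,2) (0,3) (0,4) (0,0) (1,1) (2,1) [ray(1,0) blocked at (2,1)]
  BK@(2,1): attacks (2,2) (2,0) (3,1) (1,1) (3,2) (3,0) (1,2) (1,0)
B attacks (4,1): no

Answer: no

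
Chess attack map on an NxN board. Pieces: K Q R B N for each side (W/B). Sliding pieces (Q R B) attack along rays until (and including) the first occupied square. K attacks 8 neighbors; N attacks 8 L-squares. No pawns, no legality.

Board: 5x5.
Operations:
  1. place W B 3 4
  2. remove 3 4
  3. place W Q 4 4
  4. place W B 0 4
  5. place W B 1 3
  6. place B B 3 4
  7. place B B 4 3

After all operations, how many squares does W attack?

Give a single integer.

Answer: 12

Derivation:
Op 1: place WB@(3,4)
Op 2: remove (3,4)
Op 3: place WQ@(4,4)
Op 4: place WB@(0,4)
Op 5: place WB@(1,3)
Op 6: place BB@(3,4)
Op 7: place BB@(4,3)
Per-piece attacks for W:
  WB@(0,4): attacks (1,3) [ray(1,-1) blocked at (1,3)]
  WB@(1,3): attacks (2,4) (2,2) (3,1) (4,0) (0,4) (0,2) [ray(-1,1) blocked at (0,4)]
  WQ@(4,4): attacks (4,3) (3,4) (3,3) (2,2) (1,1) (0,0) [ray(0,-1) blocked at (4,3); ray(-1,0) blocked at (3,4)]
Union (12 distinct): (0,0) (0,2) (0,4) (1,1) (1,3) (2,2) (2,4) (3,1) (3,3) (3,4) (4,0) (4,3)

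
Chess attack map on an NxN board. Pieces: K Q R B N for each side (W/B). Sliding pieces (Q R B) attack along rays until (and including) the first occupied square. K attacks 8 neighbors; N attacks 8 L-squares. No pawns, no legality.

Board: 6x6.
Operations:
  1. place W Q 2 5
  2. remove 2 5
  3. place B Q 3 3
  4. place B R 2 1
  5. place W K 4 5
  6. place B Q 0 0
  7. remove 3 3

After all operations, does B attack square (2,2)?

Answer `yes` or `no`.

Op 1: place WQ@(2,5)
Op 2: remove (2,5)
Op 3: place BQ@(3,3)
Op 4: place BR@(2,1)
Op 5: place WK@(4,5)
Op 6: place BQ@(0,0)
Op 7: remove (3,3)
Per-piece attacks for B:
  BQ@(0,0): attacks (0,1) (0,2) (0,3) (0,4) (0,5) (1,0) (2,0) (3,0) (4,0) (5,0) (1,1) (2,2) (3,3) (4,4) (5,5)
  BR@(2,1): attacks (2,2) (2,3) (2,4) (2,5) (2,0) (3,1) (4,1) (5,1) (1,1) (0,1)
B attacks (2,2): yes

Answer: yes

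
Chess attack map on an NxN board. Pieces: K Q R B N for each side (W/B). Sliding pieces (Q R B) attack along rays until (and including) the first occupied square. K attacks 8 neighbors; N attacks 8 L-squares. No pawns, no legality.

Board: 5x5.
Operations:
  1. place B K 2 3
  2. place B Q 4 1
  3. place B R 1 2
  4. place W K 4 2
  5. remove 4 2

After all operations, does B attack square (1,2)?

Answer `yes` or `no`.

Answer: yes

Derivation:
Op 1: place BK@(2,3)
Op 2: place BQ@(4,1)
Op 3: place BR@(1,2)
Op 4: place WK@(4,2)
Op 5: remove (4,2)
Per-piece attacks for B:
  BR@(1,2): attacks (1,3) (1,4) (1,1) (1,0) (2,2) (3,2) (4,2) (0,2)
  BK@(2,3): attacks (2,4) (2,2) (3,3) (1,3) (3,4) (3,2) (1,4) (1,2)
  BQ@(4,1): attacks (4,2) (4,3) (4,4) (4,0) (3,1) (2,1) (1,1) (0,1) (3,2) (2,3) (3,0) [ray(-1,1) blocked at (2,3)]
B attacks (1,2): yes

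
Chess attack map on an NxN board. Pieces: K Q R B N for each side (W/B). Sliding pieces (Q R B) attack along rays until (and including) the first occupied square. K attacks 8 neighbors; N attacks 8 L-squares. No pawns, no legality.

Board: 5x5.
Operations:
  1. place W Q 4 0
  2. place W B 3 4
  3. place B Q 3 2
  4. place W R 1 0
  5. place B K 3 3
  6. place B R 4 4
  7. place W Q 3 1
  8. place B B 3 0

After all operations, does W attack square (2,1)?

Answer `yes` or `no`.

Answer: yes

Derivation:
Op 1: place WQ@(4,0)
Op 2: place WB@(3,4)
Op 3: place BQ@(3,2)
Op 4: place WR@(1,0)
Op 5: place BK@(3,3)
Op 6: place BR@(4,4)
Op 7: place WQ@(3,1)
Op 8: place BB@(3,0)
Per-piece attacks for W:
  WR@(1,0): attacks (1,1) (1,2) (1,3) (1,4) (2,0) (3,0) (0,0) [ray(1,0) blocked at (3,0)]
  WQ@(3,1): attacks (3,2) (3,0) (4,1) (2,1) (1,1) (0,1) (4,2) (4,0) (2,2) (1,3) (0,4) (2,0) [ray(0,1) blocked at (3,2); ray(0,-1) blocked at (3,0); ray(1,-1) blocked at (4,0)]
  WB@(3,4): attacks (4,3) (2,3) (1,2) (0,1)
  WQ@(4,0): attacks (4,1) (4,2) (4,3) (4,4) (3,0) (3,1) [ray(0,1) blocked at (4,4); ray(-1,0) blocked at (3,0); ray(-1,1) blocked at (3,1)]
W attacks (2,1): yes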